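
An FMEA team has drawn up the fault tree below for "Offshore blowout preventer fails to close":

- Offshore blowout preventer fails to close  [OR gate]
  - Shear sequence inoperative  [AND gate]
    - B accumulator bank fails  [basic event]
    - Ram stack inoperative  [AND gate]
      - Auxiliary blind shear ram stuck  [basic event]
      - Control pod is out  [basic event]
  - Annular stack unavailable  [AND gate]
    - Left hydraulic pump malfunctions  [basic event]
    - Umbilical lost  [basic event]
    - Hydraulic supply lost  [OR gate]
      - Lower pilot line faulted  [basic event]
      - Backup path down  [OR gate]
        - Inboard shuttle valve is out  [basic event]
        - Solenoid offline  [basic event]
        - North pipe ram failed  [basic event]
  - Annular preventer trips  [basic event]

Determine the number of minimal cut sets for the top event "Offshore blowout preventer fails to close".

6

Ram stack inoperative [AND]: one cut set from each child combined → 1 × 1 = 1 cut set(s).
Shear sequence inoperative [AND]: one cut set from each child combined → 1 × 1 = 1 cut set(s).
Backup path down [OR]: union of children's cut sets → 3 cut set(s).
Hydraulic supply lost [OR]: union of children's cut sets → 4 cut set(s).
Annular stack unavailable [AND]: one cut set from each child combined → 1 × 1 × 4 = 4 cut set(s).
Offshore blowout preventer fails to close [OR]: union of children's cut sets → 6 cut set(s).
Minimal cut sets: {Auxiliary blind shear ram stuck, B accumulator bank fails, Control pod is out}; {Left hydraulic pump malfunctions, Lower pilot line faulted, Umbilical lost}; {Inboard shuttle valve is out, Left hydraulic pump malfunctions, Umbilical lost}; {Left hydraulic pump malfunctions, Solenoid offline, Umbilical lost}; {Left hydraulic pump malfunctions, North pipe ram failed, Umbilical lost}; {Annular preventer trips}.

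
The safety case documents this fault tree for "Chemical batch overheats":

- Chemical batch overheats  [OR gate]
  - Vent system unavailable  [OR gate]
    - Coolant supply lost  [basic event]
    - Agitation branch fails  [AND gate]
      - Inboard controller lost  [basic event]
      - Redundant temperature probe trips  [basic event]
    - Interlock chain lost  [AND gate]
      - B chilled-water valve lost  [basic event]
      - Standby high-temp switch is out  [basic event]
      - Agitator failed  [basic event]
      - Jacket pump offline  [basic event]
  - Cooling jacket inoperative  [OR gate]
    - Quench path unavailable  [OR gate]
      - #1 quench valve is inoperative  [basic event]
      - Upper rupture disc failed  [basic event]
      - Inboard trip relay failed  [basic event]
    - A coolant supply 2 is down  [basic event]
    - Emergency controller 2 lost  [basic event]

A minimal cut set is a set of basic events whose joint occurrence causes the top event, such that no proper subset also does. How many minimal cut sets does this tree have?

8

Agitation branch fails [AND]: one cut set from each child combined → 1 × 1 = 1 cut set(s).
Interlock chain lost [AND]: one cut set from each child combined → 1 × 1 × 1 × 1 = 1 cut set(s).
Vent system unavailable [OR]: union of children's cut sets → 3 cut set(s).
Quench path unavailable [OR]: union of children's cut sets → 3 cut set(s).
Cooling jacket inoperative [OR]: union of children's cut sets → 5 cut set(s).
Chemical batch overheats [OR]: union of children's cut sets → 8 cut set(s).
Minimal cut sets: {Coolant supply lost}; {Inboard controller lost, Redundant temperature probe trips}; {Agitator failed, B chilled-water valve lost, Jacket pump offline, Standby high-temp switch is out}; {#1 quench valve is inoperative}; {Upper rupture disc failed}; {Inboard trip relay failed}; {A coolant supply 2 is down}; {Emergency controller 2 lost}.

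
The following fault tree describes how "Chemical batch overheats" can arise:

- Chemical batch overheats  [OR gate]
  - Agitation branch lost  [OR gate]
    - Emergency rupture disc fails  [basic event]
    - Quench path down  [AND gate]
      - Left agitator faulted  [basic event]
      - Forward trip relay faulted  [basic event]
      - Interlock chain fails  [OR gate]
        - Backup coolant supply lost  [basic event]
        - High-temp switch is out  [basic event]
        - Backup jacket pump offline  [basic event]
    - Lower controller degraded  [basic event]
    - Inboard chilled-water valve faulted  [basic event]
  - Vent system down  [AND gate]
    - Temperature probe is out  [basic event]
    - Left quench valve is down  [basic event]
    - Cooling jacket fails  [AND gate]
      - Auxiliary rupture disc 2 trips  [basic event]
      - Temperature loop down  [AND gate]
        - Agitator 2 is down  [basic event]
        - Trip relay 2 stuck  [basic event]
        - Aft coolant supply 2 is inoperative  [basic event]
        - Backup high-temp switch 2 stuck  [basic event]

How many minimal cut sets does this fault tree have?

Interlock chain fails [OR]: union of children's cut sets → 3 cut set(s).
Quench path down [AND]: one cut set from each child combined → 1 × 1 × 3 = 3 cut set(s).
Agitation branch lost [OR]: union of children's cut sets → 6 cut set(s).
Temperature loop down [AND]: one cut set from each child combined → 1 × 1 × 1 × 1 = 1 cut set(s).
Cooling jacket fails [AND]: one cut set from each child combined → 1 × 1 = 1 cut set(s).
Vent system down [AND]: one cut set from each child combined → 1 × 1 × 1 = 1 cut set(s).
Chemical batch overheats [OR]: union of children's cut sets → 7 cut set(s).
Minimal cut sets: {Emergency rupture disc fails}; {Backup coolant supply lost, Forward trip relay faulted, Left agitator faulted}; {Forward trip relay faulted, High-temp switch is out, Left agitator faulted}; {Backup jacket pump offline, Forward trip relay faulted, Left agitator faulted}; {Lower controller degraded}; {Inboard chilled-water valve faulted}; {Aft coolant supply 2 is inoperative, Agitator 2 is down, Auxiliary rupture disc 2 trips, Backup high-temp switch 2 stuck, Left quench valve is down, Temperature probe is out, Trip relay 2 stuck}.

7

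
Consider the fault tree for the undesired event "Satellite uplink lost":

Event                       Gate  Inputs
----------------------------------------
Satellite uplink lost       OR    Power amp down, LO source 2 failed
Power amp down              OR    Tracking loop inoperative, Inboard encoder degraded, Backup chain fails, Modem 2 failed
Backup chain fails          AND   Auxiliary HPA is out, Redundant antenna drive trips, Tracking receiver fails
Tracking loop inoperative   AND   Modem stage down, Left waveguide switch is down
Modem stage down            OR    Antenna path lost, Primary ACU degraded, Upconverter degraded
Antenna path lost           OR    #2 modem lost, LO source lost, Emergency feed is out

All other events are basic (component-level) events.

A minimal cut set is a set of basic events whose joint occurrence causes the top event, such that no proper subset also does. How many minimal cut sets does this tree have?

9

Antenna path lost [OR]: union of children's cut sets → 3 cut set(s).
Modem stage down [OR]: union of children's cut sets → 5 cut set(s).
Tracking loop inoperative [AND]: one cut set from each child combined → 5 × 1 = 5 cut set(s).
Backup chain fails [AND]: one cut set from each child combined → 1 × 1 × 1 = 1 cut set(s).
Power amp down [OR]: union of children's cut sets → 8 cut set(s).
Satellite uplink lost [OR]: union of children's cut sets → 9 cut set(s).
Minimal cut sets: {#2 modem lost, Left waveguide switch is down}; {LO source lost, Left waveguide switch is down}; {Emergency feed is out, Left waveguide switch is down}; {Left waveguide switch is down, Primary ACU degraded}; {Left waveguide switch is down, Upconverter degraded}; {Inboard encoder degraded}; {Auxiliary HPA is out, Redundant antenna drive trips, Tracking receiver fails}; {Modem 2 failed}; {LO source 2 failed}.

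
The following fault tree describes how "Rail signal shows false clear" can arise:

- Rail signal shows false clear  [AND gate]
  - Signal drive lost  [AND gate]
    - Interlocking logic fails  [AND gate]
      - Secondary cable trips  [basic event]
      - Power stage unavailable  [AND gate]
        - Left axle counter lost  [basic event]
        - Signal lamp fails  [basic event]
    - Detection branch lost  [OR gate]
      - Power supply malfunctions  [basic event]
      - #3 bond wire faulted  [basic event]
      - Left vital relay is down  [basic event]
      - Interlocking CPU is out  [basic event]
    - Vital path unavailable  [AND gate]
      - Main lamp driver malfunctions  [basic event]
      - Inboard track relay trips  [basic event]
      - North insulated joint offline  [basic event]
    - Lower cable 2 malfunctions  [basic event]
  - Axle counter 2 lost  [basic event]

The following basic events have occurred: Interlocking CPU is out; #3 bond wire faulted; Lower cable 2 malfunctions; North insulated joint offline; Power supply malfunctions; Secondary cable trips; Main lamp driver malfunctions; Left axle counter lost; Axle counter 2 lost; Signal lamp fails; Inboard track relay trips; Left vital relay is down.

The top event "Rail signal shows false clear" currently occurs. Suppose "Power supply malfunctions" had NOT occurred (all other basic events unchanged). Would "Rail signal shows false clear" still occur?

Yes

Counterfactual: set "Power supply malfunctions" to not occurred.
Power stage unavailable [AND]: Left axle counter lost=occurs, Signal lamp fails=occurs → all inputs occur → occurs.
Interlocking logic fails [AND]: Secondary cable trips=occurs, Power stage unavailable=occurs → all inputs occur → occurs.
Detection branch lost [OR]: Power supply malfunctions=not, #3 bond wire faulted=occurs, Left vital relay is down=occurs, Interlocking CPU is out=occurs → at least one input occurs → occurs.
Vital path unavailable [AND]: Main lamp driver malfunctions=occurs, Inboard track relay trips=occurs, North insulated joint offline=occurs → all inputs occur → occurs.
Signal drive lost [AND]: Interlocking logic fails=occurs, Detection branch lost=occurs, Vital path unavailable=occurs, Lower cable 2 malfunctions=occurs → all inputs occur → occurs.
Rail signal shows false clear [AND]: Signal drive lost=occurs, Axle counter 2 lost=occurs → all inputs occur → occurs.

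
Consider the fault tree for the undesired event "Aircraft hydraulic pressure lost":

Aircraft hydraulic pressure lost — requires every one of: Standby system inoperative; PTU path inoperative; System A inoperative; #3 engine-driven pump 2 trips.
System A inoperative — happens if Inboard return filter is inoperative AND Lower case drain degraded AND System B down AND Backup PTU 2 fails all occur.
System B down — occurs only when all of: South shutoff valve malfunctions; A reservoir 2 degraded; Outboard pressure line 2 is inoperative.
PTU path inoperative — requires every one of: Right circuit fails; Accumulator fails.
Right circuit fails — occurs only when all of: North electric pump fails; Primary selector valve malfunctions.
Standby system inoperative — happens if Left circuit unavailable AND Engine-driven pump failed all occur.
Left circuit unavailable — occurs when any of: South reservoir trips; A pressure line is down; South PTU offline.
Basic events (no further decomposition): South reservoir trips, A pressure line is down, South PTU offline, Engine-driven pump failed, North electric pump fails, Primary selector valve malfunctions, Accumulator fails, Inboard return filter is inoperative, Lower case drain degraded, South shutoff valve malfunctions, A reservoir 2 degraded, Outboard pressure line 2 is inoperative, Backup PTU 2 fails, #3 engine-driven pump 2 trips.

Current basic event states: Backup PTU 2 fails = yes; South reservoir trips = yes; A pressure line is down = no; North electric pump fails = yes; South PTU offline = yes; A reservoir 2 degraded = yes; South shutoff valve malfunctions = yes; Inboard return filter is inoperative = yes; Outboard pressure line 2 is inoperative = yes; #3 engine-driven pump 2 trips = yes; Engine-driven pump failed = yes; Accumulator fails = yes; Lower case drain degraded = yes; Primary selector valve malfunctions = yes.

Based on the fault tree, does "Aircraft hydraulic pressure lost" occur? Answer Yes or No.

Left circuit unavailable [OR]: South reservoir trips=occurs, A pressure line is down=not, South PTU offline=occurs → at least one input occurs → occurs.
Standby system inoperative [AND]: Left circuit unavailable=occurs, Engine-driven pump failed=occurs → all inputs occur → occurs.
Right circuit fails [AND]: North electric pump fails=occurs, Primary selector valve malfunctions=occurs → all inputs occur → occurs.
PTU path inoperative [AND]: Right circuit fails=occurs, Accumulator fails=occurs → all inputs occur → occurs.
System B down [AND]: South shutoff valve malfunctions=occurs, A reservoir 2 degraded=occurs, Outboard pressure line 2 is inoperative=occurs → all inputs occur → occurs.
System A inoperative [AND]: Inboard return filter is inoperative=occurs, Lower case drain degraded=occurs, System B down=occurs, Backup PTU 2 fails=occurs → all inputs occur → occurs.
Aircraft hydraulic pressure lost [AND]: Standby system inoperative=occurs, PTU path inoperative=occurs, System A inoperative=occurs, #3 engine-driven pump 2 trips=occurs → all inputs occur → occurs.

Yes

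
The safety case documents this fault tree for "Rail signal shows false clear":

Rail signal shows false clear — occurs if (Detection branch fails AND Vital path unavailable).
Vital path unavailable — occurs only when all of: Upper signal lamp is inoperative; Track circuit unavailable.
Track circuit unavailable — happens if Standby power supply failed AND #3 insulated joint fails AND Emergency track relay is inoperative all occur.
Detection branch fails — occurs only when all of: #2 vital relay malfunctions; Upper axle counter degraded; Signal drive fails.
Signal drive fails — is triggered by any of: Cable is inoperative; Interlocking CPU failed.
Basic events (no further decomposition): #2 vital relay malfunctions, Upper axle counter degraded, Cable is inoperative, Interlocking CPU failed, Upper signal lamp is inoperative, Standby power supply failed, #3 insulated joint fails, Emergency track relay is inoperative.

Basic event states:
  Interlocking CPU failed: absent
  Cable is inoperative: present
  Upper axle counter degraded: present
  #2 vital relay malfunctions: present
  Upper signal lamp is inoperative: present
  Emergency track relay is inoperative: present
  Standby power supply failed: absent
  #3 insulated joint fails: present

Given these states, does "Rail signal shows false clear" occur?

Signal drive fails [OR]: Cable is inoperative=occurs, Interlocking CPU failed=not → at least one input occurs → occurs.
Detection branch fails [AND]: #2 vital relay malfunctions=occurs, Upper axle counter degraded=occurs, Signal drive fails=occurs → all inputs occur → occurs.
Track circuit unavailable [AND]: Standby power supply failed=not, #3 insulated joint fails=occurs, Emergency track relay is inoperative=occurs → not all inputs occur → does not occur.
Vital path unavailable [AND]: Upper signal lamp is inoperative=occurs, Track circuit unavailable=not → not all inputs occur → does not occur.
Rail signal shows false clear [AND]: Detection branch fails=occurs, Vital path unavailable=not → not all inputs occur → does not occur.

No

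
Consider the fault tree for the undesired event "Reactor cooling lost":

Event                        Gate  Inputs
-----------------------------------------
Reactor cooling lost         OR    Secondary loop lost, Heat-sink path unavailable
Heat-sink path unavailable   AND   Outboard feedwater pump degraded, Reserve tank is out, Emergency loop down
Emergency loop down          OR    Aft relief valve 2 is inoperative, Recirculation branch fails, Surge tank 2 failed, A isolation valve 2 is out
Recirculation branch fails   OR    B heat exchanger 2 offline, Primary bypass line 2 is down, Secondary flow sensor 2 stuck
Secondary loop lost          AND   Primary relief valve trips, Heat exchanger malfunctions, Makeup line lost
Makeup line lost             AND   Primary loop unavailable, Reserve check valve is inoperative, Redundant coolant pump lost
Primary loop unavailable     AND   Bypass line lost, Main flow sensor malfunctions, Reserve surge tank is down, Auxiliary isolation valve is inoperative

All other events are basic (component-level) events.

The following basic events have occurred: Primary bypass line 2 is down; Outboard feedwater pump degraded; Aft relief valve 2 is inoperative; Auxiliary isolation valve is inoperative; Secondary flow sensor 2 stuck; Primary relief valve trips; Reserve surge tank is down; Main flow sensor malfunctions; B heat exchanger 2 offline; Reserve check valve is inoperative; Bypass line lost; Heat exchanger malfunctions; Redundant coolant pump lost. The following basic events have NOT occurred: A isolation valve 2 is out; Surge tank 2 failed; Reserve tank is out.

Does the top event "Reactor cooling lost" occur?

Yes

Primary loop unavailable [AND]: Bypass line lost=occurs, Main flow sensor malfunctions=occurs, Reserve surge tank is down=occurs, Auxiliary isolation valve is inoperative=occurs → all inputs occur → occurs.
Makeup line lost [AND]: Primary loop unavailable=occurs, Reserve check valve is inoperative=occurs, Redundant coolant pump lost=occurs → all inputs occur → occurs.
Secondary loop lost [AND]: Primary relief valve trips=occurs, Heat exchanger malfunctions=occurs, Makeup line lost=occurs → all inputs occur → occurs.
Recirculation branch fails [OR]: B heat exchanger 2 offline=occurs, Primary bypass line 2 is down=occurs, Secondary flow sensor 2 stuck=occurs → at least one input occurs → occurs.
Emergency loop down [OR]: Aft relief valve 2 is inoperative=occurs, Recirculation branch fails=occurs, Surge tank 2 failed=not, A isolation valve 2 is out=not → at least one input occurs → occurs.
Heat-sink path unavailable [AND]: Outboard feedwater pump degraded=occurs, Reserve tank is out=not, Emergency loop down=occurs → not all inputs occur → does not occur.
Reactor cooling lost [OR]: Secondary loop lost=occurs, Heat-sink path unavailable=not → at least one input occurs → occurs.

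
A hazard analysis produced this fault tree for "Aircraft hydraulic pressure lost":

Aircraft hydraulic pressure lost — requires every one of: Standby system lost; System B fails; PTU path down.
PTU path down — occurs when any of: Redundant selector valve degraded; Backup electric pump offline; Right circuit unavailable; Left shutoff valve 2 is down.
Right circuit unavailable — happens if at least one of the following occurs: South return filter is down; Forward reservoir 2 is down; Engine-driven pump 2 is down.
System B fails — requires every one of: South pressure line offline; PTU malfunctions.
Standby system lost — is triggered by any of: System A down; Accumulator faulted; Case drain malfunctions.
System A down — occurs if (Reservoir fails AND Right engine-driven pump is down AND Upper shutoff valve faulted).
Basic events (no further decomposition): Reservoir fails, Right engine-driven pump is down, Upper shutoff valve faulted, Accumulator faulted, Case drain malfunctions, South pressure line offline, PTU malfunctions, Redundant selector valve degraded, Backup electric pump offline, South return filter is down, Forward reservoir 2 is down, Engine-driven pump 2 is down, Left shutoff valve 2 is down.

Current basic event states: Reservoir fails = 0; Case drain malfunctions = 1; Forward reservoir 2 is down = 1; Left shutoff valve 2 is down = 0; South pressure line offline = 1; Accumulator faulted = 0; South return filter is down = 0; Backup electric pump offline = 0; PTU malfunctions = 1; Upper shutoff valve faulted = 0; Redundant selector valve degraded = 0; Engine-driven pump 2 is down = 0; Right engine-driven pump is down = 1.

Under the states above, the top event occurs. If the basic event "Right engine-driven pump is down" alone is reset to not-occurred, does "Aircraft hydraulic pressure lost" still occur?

Yes

Counterfactual: set "Right engine-driven pump is down" to not occurred.
System A down [AND]: Reservoir fails=not, Right engine-driven pump is down=not, Upper shutoff valve faulted=not → not all inputs occur → does not occur.
Standby system lost [OR]: System A down=not, Accumulator faulted=not, Case drain malfunctions=occurs → at least one input occurs → occurs.
System B fails [AND]: South pressure line offline=occurs, PTU malfunctions=occurs → all inputs occur → occurs.
Right circuit unavailable [OR]: South return filter is down=not, Forward reservoir 2 is down=occurs, Engine-driven pump 2 is down=not → at least one input occurs → occurs.
PTU path down [OR]: Redundant selector valve degraded=not, Backup electric pump offline=not, Right circuit unavailable=occurs, Left shutoff valve 2 is down=not → at least one input occurs → occurs.
Aircraft hydraulic pressure lost [AND]: Standby system lost=occurs, System B fails=occurs, PTU path down=occurs → all inputs occur → occurs.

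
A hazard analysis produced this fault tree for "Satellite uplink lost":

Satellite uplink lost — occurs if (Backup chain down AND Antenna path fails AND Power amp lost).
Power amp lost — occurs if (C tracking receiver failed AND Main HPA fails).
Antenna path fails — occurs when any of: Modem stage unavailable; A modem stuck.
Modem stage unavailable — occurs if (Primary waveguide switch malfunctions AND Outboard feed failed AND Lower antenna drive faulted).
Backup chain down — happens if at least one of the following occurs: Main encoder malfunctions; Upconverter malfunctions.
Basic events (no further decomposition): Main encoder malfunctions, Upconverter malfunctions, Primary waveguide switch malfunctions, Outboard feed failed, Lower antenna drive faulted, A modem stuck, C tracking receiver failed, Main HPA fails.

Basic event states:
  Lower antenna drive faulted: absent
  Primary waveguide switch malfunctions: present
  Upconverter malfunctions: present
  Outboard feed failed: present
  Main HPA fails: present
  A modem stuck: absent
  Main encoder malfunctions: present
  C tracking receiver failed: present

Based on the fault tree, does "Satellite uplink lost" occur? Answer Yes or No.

Backup chain down [OR]: Main encoder malfunctions=occurs, Upconverter malfunctions=occurs → at least one input occurs → occurs.
Modem stage unavailable [AND]: Primary waveguide switch malfunctions=occurs, Outboard feed failed=occurs, Lower antenna drive faulted=not → not all inputs occur → does not occur.
Antenna path fails [OR]: Modem stage unavailable=not, A modem stuck=not → no input occurs → does not occur.
Power amp lost [AND]: C tracking receiver failed=occurs, Main HPA fails=occurs → all inputs occur → occurs.
Satellite uplink lost [AND]: Backup chain down=occurs, Antenna path fails=not, Power amp lost=occurs → not all inputs occur → does not occur.

No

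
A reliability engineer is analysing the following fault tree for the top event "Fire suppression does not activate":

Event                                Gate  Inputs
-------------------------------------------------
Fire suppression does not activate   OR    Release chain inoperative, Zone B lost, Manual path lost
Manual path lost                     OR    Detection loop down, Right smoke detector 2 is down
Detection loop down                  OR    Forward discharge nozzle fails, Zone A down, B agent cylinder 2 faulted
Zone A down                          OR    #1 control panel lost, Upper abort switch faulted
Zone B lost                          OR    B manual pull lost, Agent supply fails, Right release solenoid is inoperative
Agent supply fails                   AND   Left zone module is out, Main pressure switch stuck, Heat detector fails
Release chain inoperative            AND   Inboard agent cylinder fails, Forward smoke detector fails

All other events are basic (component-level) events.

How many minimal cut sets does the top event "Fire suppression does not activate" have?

Release chain inoperative [AND]: one cut set from each child combined → 1 × 1 = 1 cut set(s).
Agent supply fails [AND]: one cut set from each child combined → 1 × 1 × 1 = 1 cut set(s).
Zone B lost [OR]: union of children's cut sets → 3 cut set(s).
Zone A down [OR]: union of children's cut sets → 2 cut set(s).
Detection loop down [OR]: union of children's cut sets → 4 cut set(s).
Manual path lost [OR]: union of children's cut sets → 5 cut set(s).
Fire suppression does not activate [OR]: union of children's cut sets → 9 cut set(s).
Minimal cut sets: {Forward smoke detector fails, Inboard agent cylinder fails}; {B manual pull lost}; {Heat detector fails, Left zone module is out, Main pressure switch stuck}; {Right release solenoid is inoperative}; {Forward discharge nozzle fails}; {#1 control panel lost}; {Upper abort switch faulted}; {B agent cylinder 2 faulted}; {Right smoke detector 2 is down}.

9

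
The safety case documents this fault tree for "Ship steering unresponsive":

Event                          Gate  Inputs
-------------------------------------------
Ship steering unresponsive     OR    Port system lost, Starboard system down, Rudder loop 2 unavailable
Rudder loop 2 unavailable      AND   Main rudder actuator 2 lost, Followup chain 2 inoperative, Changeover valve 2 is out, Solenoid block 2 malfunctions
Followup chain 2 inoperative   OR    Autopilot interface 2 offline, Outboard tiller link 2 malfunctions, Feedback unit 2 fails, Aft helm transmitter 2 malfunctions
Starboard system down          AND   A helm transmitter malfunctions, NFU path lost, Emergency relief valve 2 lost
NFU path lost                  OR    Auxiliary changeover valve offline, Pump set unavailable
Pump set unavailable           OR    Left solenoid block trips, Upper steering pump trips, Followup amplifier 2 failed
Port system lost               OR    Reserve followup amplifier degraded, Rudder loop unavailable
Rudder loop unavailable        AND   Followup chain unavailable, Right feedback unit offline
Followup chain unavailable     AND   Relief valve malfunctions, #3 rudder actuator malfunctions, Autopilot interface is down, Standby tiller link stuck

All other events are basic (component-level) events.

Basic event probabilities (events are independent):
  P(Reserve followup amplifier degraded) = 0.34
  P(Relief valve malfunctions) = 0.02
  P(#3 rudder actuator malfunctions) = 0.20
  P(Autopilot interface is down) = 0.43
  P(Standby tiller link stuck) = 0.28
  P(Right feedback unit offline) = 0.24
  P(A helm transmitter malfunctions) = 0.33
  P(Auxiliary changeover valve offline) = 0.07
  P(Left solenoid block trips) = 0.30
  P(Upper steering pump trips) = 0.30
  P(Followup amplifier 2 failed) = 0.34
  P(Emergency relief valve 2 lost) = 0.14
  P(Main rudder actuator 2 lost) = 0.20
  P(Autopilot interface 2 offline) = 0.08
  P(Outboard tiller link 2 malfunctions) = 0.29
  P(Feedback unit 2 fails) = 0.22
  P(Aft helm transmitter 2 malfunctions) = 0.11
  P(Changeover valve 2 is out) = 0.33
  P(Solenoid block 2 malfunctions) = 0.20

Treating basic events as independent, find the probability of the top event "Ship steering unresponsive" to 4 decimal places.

0.3660

P(Followup chain unavailable) [AND] = 0.02 × 0.20 × 0.43 × 0.28 = 0.000482
P(Rudder loop unavailable) [AND] = 0.000482 × 0.24 = 0.000116
P(Port system lost) [OR] = 1 − (1−0.34) × (1−0.000116) = 0.340077
P(Pump set unavailable) [OR] = 1 − (1−0.30) × (1−0.30) × (1−0.34) = 0.676600
P(NFU path lost) [OR] = 1 − (1−0.07) × (1−0.676600) = 0.699238
P(Starboard system down) [AND] = 0.33 × 0.699238 × 0.14 = 0.032305
P(Followup chain 2 inoperative) [OR] = 1 − (1−0.08) × (1−0.29) × (1−0.22) × (1−0.11) = 0.546549
P(Rudder loop 2 unavailable) [AND] = 0.20 × 0.546549 × 0.33 × 0.20 = 0.007214
P(Ship steering unresponsive) [OR] = 1 − (1−0.340077) × (1−0.032305) × (1−0.007214) = 0.366003
Rounded to 4 decimal places: P(Ship steering unresponsive) ≈ 0.3660.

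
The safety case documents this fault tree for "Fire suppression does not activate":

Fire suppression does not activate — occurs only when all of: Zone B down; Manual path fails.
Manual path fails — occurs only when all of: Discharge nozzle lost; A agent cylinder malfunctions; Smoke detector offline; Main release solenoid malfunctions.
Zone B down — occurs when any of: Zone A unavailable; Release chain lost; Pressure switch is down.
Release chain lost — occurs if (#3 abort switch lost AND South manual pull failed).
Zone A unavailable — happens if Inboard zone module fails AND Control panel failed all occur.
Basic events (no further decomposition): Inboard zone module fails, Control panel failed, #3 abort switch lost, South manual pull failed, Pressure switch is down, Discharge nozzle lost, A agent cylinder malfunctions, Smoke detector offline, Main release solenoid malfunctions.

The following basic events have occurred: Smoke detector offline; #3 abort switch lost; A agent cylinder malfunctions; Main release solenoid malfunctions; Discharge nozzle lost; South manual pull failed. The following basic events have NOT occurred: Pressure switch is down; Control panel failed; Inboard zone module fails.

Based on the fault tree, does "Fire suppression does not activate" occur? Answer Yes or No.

Zone A unavailable [AND]: Inboard zone module fails=not, Control panel failed=not → not all inputs occur → does not occur.
Release chain lost [AND]: #3 abort switch lost=occurs, South manual pull failed=occurs → all inputs occur → occurs.
Zone B down [OR]: Zone A unavailable=not, Release chain lost=occurs, Pressure switch is down=not → at least one input occurs → occurs.
Manual path fails [AND]: Discharge nozzle lost=occurs, A agent cylinder malfunctions=occurs, Smoke detector offline=occurs, Main release solenoid malfunctions=occurs → all inputs occur → occurs.
Fire suppression does not activate [AND]: Zone B down=occurs, Manual path fails=occurs → all inputs occur → occurs.

Yes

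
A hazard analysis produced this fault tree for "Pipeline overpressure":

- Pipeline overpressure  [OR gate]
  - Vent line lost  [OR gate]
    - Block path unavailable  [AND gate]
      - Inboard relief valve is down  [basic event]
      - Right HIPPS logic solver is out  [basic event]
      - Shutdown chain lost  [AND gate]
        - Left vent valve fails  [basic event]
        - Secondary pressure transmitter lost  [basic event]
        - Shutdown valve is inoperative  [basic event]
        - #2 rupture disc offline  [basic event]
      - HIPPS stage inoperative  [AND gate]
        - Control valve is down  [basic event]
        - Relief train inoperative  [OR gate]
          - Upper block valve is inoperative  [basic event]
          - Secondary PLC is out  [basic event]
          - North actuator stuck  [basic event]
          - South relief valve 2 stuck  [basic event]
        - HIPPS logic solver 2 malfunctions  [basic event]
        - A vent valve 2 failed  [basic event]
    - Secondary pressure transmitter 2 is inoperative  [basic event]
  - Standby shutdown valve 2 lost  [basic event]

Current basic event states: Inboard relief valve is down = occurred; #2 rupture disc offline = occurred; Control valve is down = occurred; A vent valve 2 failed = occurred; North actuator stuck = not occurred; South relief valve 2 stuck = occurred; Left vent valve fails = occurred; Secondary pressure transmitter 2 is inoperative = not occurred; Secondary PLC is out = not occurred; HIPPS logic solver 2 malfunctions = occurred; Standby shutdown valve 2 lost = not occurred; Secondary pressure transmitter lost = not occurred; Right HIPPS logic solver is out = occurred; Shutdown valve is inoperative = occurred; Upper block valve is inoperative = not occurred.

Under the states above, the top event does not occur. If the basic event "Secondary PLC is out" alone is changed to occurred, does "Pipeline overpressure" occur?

No

Counterfactual: set "Secondary PLC is out" to occurred.
Shutdown chain lost [AND]: Left vent valve fails=occurs, Secondary pressure transmitter lost=not, Shutdown valve is inoperative=occurs, #2 rupture disc offline=occurs → not all inputs occur → does not occur.
Relief train inoperative [OR]: Upper block valve is inoperative=not, Secondary PLC is out=occurs, North actuator stuck=not, South relief valve 2 stuck=occurs → at least one input occurs → occurs.
HIPPS stage inoperative [AND]: Control valve is down=occurs, Relief train inoperative=occurs, HIPPS logic solver 2 malfunctions=occurs, A vent valve 2 failed=occurs → all inputs occur → occurs.
Block path unavailable [AND]: Inboard relief valve is down=occurs, Right HIPPS logic solver is out=occurs, Shutdown chain lost=not, HIPPS stage inoperative=occurs → not all inputs occur → does not occur.
Vent line lost [OR]: Block path unavailable=not, Secondary pressure transmitter 2 is inoperative=not → no input occurs → does not occur.
Pipeline overpressure [OR]: Vent line lost=not, Standby shutdown valve 2 lost=not → no input occurs → does not occur.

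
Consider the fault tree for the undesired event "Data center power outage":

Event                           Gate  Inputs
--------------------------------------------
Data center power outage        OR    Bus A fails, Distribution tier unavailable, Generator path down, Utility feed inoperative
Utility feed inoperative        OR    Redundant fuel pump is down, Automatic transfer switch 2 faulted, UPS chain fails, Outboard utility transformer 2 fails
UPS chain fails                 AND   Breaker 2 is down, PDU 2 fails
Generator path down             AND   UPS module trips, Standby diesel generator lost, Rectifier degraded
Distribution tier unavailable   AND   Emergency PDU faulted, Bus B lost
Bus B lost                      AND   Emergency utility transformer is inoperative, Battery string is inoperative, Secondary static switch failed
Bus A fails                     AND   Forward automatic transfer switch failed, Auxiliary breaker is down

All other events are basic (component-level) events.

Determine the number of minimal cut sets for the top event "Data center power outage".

Bus A fails [AND]: one cut set from each child combined → 1 × 1 = 1 cut set(s).
Bus B lost [AND]: one cut set from each child combined → 1 × 1 × 1 = 1 cut set(s).
Distribution tier unavailable [AND]: one cut set from each child combined → 1 × 1 = 1 cut set(s).
Generator path down [AND]: one cut set from each child combined → 1 × 1 × 1 = 1 cut set(s).
UPS chain fails [AND]: one cut set from each child combined → 1 × 1 = 1 cut set(s).
Utility feed inoperative [OR]: union of children's cut sets → 4 cut set(s).
Data center power outage [OR]: union of children's cut sets → 7 cut set(s).
Minimal cut sets: {Auxiliary breaker is down, Forward automatic transfer switch failed}; {Battery string is inoperative, Emergency PDU faulted, Emergency utility transformer is inoperative, Secondary static switch failed}; {Rectifier degraded, Standby diesel generator lost, UPS module trips}; {Redundant fuel pump is down}; {Automatic transfer switch 2 faulted}; {Breaker 2 is down, PDU 2 fails}; {Outboard utility transformer 2 fails}.

7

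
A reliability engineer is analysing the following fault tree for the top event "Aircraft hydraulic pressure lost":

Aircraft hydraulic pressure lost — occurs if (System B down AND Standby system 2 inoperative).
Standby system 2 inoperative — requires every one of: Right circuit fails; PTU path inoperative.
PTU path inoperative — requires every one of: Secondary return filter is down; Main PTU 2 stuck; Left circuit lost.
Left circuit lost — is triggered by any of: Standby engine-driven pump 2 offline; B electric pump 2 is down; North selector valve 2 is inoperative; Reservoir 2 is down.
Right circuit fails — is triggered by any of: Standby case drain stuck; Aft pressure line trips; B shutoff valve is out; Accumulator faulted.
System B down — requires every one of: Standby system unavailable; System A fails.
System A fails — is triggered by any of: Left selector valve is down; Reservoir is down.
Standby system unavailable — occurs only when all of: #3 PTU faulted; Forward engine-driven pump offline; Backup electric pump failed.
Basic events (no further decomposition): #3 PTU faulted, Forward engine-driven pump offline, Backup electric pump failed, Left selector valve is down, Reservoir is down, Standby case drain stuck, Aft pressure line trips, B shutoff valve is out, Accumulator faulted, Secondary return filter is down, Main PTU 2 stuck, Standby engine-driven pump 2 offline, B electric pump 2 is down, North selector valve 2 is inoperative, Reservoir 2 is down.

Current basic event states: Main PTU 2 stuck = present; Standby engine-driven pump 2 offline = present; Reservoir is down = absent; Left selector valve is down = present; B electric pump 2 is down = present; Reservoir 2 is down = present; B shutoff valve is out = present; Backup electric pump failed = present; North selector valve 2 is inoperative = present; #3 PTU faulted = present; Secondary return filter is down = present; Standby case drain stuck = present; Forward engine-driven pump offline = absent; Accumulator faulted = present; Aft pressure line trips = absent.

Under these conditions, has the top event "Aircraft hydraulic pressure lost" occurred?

No

Standby system unavailable [AND]: #3 PTU faulted=occurs, Forward engine-driven pump offline=not, Backup electric pump failed=occurs → not all inputs occur → does not occur.
System A fails [OR]: Left selector valve is down=occurs, Reservoir is down=not → at least one input occurs → occurs.
System B down [AND]: Standby system unavailable=not, System A fails=occurs → not all inputs occur → does not occur.
Right circuit fails [OR]: Standby case drain stuck=occurs, Aft pressure line trips=not, B shutoff valve is out=occurs, Accumulator faulted=occurs → at least one input occurs → occurs.
Left circuit lost [OR]: Standby engine-driven pump 2 offline=occurs, B electric pump 2 is down=occurs, North selector valve 2 is inoperative=occurs, Reservoir 2 is down=occurs → at least one input occurs → occurs.
PTU path inoperative [AND]: Secondary return filter is down=occurs, Main PTU 2 stuck=occurs, Left circuit lost=occurs → all inputs occur → occurs.
Standby system 2 inoperative [AND]: Right circuit fails=occurs, PTU path inoperative=occurs → all inputs occur → occurs.
Aircraft hydraulic pressure lost [AND]: System B down=not, Standby system 2 inoperative=occurs → not all inputs occur → does not occur.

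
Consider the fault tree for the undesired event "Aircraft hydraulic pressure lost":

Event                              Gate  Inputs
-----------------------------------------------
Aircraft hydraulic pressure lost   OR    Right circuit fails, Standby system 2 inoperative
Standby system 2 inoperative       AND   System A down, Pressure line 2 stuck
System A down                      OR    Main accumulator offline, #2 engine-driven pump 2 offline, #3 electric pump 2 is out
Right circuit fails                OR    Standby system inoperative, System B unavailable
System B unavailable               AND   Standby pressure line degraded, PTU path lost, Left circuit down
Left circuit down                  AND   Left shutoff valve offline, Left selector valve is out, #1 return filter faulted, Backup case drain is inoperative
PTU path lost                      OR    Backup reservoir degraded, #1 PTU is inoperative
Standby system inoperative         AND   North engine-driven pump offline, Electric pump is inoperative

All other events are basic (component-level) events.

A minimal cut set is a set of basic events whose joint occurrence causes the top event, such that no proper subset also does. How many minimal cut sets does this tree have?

Standby system inoperative [AND]: one cut set from each child combined → 1 × 1 = 1 cut set(s).
PTU path lost [OR]: union of children's cut sets → 2 cut set(s).
Left circuit down [AND]: one cut set from each child combined → 1 × 1 × 1 × 1 = 1 cut set(s).
System B unavailable [AND]: one cut set from each child combined → 1 × 2 × 1 = 2 cut set(s).
Right circuit fails [OR]: union of children's cut sets → 3 cut set(s).
System A down [OR]: union of children's cut sets → 3 cut set(s).
Standby system 2 inoperative [AND]: one cut set from each child combined → 3 × 1 = 3 cut set(s).
Aircraft hydraulic pressure lost [OR]: union of children's cut sets → 6 cut set(s).
Minimal cut sets: {Electric pump is inoperative, North engine-driven pump offline}; {#1 return filter faulted, Backup case drain is inoperative, Backup reservoir degraded, Left selector valve is out, Left shutoff valve offline, Standby pressure line degraded}; {#1 PTU is inoperative, #1 return filter faulted, Backup case drain is inoperative, Left selector valve is out, Left shutoff valve offline, Standby pressure line degraded}; {Main accumulator offline, Pressure line 2 stuck}; {#2 engine-driven pump 2 offline, Pressure line 2 stuck}; {#3 electric pump 2 is out, Pressure line 2 stuck}.

6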